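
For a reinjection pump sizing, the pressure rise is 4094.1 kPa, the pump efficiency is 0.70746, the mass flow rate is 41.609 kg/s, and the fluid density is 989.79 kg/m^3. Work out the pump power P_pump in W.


P_pump = mdot * dP / (rho * eta)
P_pump = 41.609 * 4094.1 / (989.79 * 0.70746)
P_pump = 243.2768 kW
Convert: 243.2768 kW * 1000.0 = 2.4328e+05 W
P_pump = 2.4328e+05 W


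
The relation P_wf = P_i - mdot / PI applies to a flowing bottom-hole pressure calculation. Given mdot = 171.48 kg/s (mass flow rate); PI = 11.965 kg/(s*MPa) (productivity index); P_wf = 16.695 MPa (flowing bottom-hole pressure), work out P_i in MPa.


P_i = P_wf + mdot / PI
P_i = 16.695 + 171.48 / 11.965
P_i = 31.027 MPa


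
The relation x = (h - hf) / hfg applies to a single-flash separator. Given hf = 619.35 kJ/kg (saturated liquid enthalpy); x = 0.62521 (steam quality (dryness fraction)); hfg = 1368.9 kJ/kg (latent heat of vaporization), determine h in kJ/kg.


h = hf + x * hfg
h = 619.35 + 0.62521 * 1368.9
h = 1475.2 kJ/kg


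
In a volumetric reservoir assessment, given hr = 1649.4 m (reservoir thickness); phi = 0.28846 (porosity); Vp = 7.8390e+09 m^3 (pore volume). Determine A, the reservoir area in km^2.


A = Vp / (1e6 * hr * phi)
A = 7.8390e+09 / (1e6 * 1649.4 * 0.28846)
A = 16.476 km^2


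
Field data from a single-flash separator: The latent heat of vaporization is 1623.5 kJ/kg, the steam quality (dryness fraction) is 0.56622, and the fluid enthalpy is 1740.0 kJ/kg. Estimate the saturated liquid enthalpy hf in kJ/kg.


hf = h - x * hfg
hf = 1740.0 - 0.56622 * 1623.5
hf = 820.74 kJ/kg


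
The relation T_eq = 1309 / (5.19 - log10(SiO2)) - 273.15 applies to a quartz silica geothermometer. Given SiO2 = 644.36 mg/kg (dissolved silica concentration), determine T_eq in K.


T_eq = 1309 / (5.19 - log10(SiO2)) - 273.15
T_eq = 1309 / (5.19 - log10(644.36)) - 273.15
T_eq = 276.6487 deg C
Convert to K: 276.6487 + 273.15 = 549.80 K
T_eq = 549.80 K


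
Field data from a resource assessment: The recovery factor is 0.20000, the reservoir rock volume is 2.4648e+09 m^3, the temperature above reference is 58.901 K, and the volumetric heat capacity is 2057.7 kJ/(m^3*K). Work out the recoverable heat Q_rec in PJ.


Step 1: Q_s = Vr*rhoc*dT/1e12 = 2.4648e+09*2057.7*58.901/1e12 = 298.7352 PJ
Step 2: Q_rec = Q_s * RF = 298.7352 * 0.2 = 59.747 PJ
Q_rec = 59.747 PJ


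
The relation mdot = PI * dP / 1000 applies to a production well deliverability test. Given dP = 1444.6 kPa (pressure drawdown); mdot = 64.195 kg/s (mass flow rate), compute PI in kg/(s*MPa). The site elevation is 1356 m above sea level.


PI = mdot * 1000 / dP
PI = 64.195 * 1000 / 1444.6
PI = 44.438 kg/(s*MPa)


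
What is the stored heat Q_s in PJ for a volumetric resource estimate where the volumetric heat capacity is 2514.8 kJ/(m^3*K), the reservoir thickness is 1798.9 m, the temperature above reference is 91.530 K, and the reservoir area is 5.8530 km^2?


Step 1: Vr = A*1e6*hr = 5.853*1e6*1798.9 = 1.052896e+10 m^3
Step 2: Q_s = Vr*rhoc*dT/1e12 = 1.052896e+10*2514.8*91.53/1e12 = 2423.6 PJ
Q_s = 2423.6 PJ


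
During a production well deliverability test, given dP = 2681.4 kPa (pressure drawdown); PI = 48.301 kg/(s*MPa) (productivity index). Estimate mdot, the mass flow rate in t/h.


mdot = PI * dP / 1000
mdot = 48.301 * 2681.4 / 1000
mdot = 129.5143 kg/s
Convert: 129.5143 kg/s * 3.6 = 466.25 t/h
mdot = 466.25 t/h


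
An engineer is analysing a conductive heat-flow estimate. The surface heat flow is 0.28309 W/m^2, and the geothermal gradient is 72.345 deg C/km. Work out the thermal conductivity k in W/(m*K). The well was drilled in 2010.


k = q * 1000 / grad
k = 0.28309 * 1000 / 72.345
k = 3.9131 W/(m*K)


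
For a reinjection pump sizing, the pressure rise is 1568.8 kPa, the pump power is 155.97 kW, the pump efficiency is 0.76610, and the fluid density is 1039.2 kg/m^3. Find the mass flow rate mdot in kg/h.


mdot = P_pump * rho * eta / dP
mdot = 155.97 * 1039.2 * 0.76610 / 1568.8
mdot = 79.15131 kg/s
Convert: 79.15131 kg/s * 3600.0 = 2.8494e+05 kg/h
mdot = 2.8494e+05 kg/h


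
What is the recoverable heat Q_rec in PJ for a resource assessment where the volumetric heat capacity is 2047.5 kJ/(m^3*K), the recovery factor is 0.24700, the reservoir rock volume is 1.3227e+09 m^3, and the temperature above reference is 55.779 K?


Step 1: Q_s = Vr*rhoc*dT/1e12 = 1.3227e+09*2047.5*55.779/1e12 = 151.0623 PJ
Step 2: Q_rec = Q_s * RF = 151.0623 * 0.247 = 37.312 PJ
Q_rec = 37.312 PJ


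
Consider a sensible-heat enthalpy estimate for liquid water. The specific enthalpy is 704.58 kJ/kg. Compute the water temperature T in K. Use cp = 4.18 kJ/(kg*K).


T = h / cp
T = 704.58 / 4.18
T = 168.5598 deg C
Convert to K: 168.5598 + 273.15 = 441.71 K
T = 441.71 K


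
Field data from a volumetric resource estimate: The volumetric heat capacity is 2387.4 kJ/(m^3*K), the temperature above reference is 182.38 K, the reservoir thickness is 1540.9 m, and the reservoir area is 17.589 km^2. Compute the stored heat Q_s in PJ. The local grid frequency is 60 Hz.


Step 1: Vr = A*1e6*hr = 17.589*1e6*1540.9 = 2.710289e+10 m^3
Step 2: Q_s = Vr*rhoc*dT/1e12 = 2.710289e+10*2387.4*182.38/1e12 = 11801 PJ
Q_s = 11801 PJ


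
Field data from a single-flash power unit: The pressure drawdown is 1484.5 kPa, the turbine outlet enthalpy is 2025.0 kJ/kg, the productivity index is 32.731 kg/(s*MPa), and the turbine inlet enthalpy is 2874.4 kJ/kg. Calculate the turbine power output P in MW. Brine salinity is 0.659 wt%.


Step 1: mdot = PI * dP / 1000 = 32.731 * 1484.5 / 1000 = 48.58917 kg/s
Step 2: P = mdot*(h_in - h_out)/1000 = 48.58917*(2874.4 - 2025.0)/1000 = 41.272 MW
P = 41.272 MW


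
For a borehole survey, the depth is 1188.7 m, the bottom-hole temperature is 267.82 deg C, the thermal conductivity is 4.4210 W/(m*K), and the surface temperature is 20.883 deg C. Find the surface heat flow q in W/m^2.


Step 1: grad = (T_d - T_surf)/d * 1000 = (267.82 - 20.883)/1188.7 * 1000 = 207.7370 deg C/km
Step 2: q = k * grad / 1000 = 4.421 * 207.7370 / 1000 = 0.91841 W/m^2
q = 0.91841 W/m^2


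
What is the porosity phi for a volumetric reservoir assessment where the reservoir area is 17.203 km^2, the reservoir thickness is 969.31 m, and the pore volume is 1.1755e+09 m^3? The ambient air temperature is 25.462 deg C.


phi = Vp / (A * 1e6 * hr)
phi = 1.1755e+09 / (17.203 * 1e6 * 969.31)
phi = 0.070495


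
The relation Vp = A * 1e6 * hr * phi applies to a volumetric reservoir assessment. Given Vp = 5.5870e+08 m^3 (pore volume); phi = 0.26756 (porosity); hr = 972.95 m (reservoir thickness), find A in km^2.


A = Vp / (1e6 * hr * phi)
A = 5.5870e+08 / (1e6 * 972.95 * 0.26756)
A = 2.1462 km^2


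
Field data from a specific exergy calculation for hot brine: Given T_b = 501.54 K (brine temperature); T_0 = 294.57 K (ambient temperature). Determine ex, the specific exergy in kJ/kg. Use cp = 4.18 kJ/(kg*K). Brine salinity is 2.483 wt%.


ex = cp * ((T_b - T_0) - T_0 * ln(T_b/T_0))
ex = 4.18 * ((501.54 - 294.57) - 294.57 * ln(501.54/294.57))
ex = 209.88 kJ/kg


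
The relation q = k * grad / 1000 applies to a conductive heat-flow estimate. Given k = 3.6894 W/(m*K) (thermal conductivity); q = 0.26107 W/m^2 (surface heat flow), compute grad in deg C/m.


grad = q * 1000 / k
grad = 0.26107 * 1000 / 3.6894
grad = 70.76218 deg C/km
Convert: 70.76218 deg C/km * 0.001 = 0.070762 deg C/m
grad = 0.070762 deg C/m


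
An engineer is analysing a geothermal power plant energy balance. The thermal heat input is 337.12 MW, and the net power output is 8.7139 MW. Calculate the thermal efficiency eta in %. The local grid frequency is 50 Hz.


eta = W_net / Q_in * 100
eta = 8.7139 / 337.12 * 100
eta = 2.5848 %


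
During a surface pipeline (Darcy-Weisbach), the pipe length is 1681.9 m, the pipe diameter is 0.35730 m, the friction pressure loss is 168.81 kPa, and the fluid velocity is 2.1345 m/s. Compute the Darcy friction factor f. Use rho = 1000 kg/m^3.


f = dP*1000 / ((L/D)*(rho*vel^2/2))
f = 168.81*1000 / ((1681.9/0.35730)*(1000*2.1345^2/2))
f = 0.015742


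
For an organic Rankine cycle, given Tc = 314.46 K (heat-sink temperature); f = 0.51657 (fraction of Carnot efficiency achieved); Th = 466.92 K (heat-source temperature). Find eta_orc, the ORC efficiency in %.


eta_orc = (1 - Tc/Th) * f * 100
eta_orc = (1 - 314.46/466.92) * 0.51657 * 100
eta_orc = 16.867 %


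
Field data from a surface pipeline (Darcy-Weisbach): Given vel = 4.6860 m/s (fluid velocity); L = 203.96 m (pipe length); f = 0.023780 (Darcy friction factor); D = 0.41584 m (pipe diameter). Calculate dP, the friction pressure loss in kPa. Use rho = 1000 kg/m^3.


dP = f * (L/D) * (rho*vel^2/2) / 1000
dP = 0.023780 * (203.96/0.41584) * (1000*4.6860^2/2) / 1000
dP = 128.06 kPa


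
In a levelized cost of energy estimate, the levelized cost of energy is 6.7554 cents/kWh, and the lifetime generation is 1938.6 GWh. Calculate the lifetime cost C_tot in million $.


C_tot = LCOE / 100 * E_tot
C_tot = 6.7554 / 100 * 1938.6
C_tot = 130.96 million $


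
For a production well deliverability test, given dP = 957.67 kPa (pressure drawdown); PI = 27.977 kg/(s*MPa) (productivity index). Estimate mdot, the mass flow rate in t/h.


mdot = PI * dP / 1000
mdot = 27.977 * 957.67 / 1000
mdot = 26.79273 kg/s
Convert: 26.79273 kg/s * 3.6 = 96.454 t/h
mdot = 96.454 t/h


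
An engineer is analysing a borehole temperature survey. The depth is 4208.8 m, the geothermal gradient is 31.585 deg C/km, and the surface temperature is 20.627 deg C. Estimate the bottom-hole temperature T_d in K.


T_d = T_surf + grad * d / 1000
T_d = 20.627 + 31.585 * 4208.8 / 1000
T_d = 153.5619 deg C
Convert to K: 153.5619 + 273.15 = 426.71 K
T_d = 426.71 K


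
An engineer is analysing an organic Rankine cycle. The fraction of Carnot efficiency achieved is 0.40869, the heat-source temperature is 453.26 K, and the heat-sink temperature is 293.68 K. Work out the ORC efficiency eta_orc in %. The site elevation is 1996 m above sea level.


eta_orc = (1 - Tc/Th) * f * 100
eta_orc = (1 - 293.68/453.26) * 0.40869 * 100
eta_orc = 14.389 %


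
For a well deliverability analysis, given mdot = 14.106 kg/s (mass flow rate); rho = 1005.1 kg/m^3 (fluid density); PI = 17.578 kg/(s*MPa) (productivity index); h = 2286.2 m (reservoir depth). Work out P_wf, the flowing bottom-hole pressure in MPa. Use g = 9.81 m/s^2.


Step 1: P_i = rho*g*h/1e6 = 1005.1*9.81*2286.2/1e6 = 22.54200 MPa
Step 2: P_wf = P_i - mdot/PI = 22.54200 - 14.106/17.578 = 21.740 MPa
P_wf = 21.740 MPa


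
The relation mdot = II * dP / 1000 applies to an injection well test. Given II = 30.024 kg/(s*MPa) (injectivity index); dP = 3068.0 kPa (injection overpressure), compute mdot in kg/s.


mdot = II * dP / 1000
mdot = 30.024 * 3068.0 / 1000
mdot = 92.114 kg/s


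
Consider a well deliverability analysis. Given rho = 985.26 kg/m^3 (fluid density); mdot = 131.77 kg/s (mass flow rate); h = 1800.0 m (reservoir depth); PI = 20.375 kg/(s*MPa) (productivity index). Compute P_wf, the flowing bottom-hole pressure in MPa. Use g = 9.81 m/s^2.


Step 1: P_i = rho*g*h/1e6 = 985.26*9.81*1800.0/1e6 = 17.39772 MPa
Step 2: P_wf = P_i - mdot/PI = 17.39772 - 131.77/20.375 = 10.930 MPa
P_wf = 10.930 MPa


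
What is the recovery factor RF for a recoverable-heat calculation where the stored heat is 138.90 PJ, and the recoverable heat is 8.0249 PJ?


RF = Q_rec / Q_s
RF = 8.0249 / 138.90
RF = 0.057775


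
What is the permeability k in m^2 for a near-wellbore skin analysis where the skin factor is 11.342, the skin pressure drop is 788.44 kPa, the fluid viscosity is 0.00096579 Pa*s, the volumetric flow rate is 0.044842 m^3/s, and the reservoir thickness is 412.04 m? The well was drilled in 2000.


k = S*q*mu / (2*pi*dP_s*1000*hr)
k = 11.342*0.044842*0.00096579 / (2*pi*788.44*1000*412.04)
k = 2.4064e-13 m^2


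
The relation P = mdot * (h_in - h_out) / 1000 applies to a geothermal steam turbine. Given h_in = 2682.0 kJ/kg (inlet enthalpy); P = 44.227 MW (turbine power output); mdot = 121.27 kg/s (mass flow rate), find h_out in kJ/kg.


h_out = h_in - P * 1000 / mdot
h_out = 2682.0 - 44.227 * 1000 / 121.27
h_out = 2317.3 kJ/kg


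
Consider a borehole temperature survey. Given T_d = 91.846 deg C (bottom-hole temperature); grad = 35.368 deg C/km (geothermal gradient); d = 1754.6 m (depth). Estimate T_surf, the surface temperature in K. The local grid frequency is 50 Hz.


T_surf = T_d - grad * d / 1000
T_surf = 91.846 - 35.368 * 1754.6 / 1000
T_surf = 29.78931 deg C
Convert to K: 29.78931 + 273.15 = 302.94 K
T_surf = 302.94 K


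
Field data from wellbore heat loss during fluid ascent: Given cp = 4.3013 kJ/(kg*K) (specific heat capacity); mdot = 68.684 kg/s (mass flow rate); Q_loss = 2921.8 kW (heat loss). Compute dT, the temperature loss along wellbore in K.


dT = Q_loss / (mdot * cp)
dT = 2921.8 / (68.684 * 4.3013)
dT = 9.8900 K


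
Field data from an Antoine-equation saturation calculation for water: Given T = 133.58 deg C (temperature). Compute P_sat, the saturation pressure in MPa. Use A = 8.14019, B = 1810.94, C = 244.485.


P_sat = 10^(A - B/(C + T)) / 760 * 0.101325
P_sat = 10^(8.14019 - 1810.94/(244.485 + 133.58)) / 760 * 0.101325
P_sat = 0.29859 MPa


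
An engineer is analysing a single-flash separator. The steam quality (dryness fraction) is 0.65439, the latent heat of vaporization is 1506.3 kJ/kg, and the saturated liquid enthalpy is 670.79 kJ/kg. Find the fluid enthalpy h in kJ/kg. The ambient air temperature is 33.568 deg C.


h = hf + x * hfg
h = 670.79 + 0.65439 * 1506.3
h = 1656.5 kJ/kg


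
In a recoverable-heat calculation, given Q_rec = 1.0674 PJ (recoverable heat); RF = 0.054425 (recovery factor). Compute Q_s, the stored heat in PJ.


Q_s = Q_rec / RF
Q_s = 1.0674 / 0.054425
Q_s = 19.612 PJ


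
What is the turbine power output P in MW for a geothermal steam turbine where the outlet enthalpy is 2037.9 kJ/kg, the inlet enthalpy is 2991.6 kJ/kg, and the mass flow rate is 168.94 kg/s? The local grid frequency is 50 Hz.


P = mdot * (h_in - h_out) / 1000
P = 168.94 * (2991.6 - 2037.9) / 1000
P = 161.12 MW


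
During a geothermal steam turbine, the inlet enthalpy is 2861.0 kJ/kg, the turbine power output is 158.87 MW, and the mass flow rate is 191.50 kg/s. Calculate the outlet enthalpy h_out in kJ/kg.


h_out = h_in - P * 1000 / mdot
h_out = 2861.0 - 158.87 * 1000 / 191.50
h_out = 2031.4 kJ/kg


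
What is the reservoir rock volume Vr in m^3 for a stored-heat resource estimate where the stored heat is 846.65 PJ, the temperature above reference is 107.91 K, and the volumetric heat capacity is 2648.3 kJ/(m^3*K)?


Vr = Q_s * 1e12 / (rhoc * dT)
Vr = 846.65 * 1e12 / (2648.3 * 107.91)
Vr = 2.9626e+09 m^3


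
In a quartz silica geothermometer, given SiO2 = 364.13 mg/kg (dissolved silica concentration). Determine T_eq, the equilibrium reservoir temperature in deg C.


T_eq = 1309 / (5.19 - log10(SiO2)) - 273.15
T_eq = 1309 / (5.19 - log10(364.13)) - 273.15
T_eq = 224.81 deg C


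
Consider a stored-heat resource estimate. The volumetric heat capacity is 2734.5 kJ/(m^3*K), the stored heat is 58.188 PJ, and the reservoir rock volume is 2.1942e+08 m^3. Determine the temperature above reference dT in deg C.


dT = Q_s * 1e12 / (Vr * rhoc)
dT = 58.188 * 1e12 / (2.1942e+08 * 2734.5)
dT = 96.97936 K
Convert (temperature difference, 1 K = 1 deg C): 96.97936 K = 96.97936 deg C
dT = 96.979 deg C


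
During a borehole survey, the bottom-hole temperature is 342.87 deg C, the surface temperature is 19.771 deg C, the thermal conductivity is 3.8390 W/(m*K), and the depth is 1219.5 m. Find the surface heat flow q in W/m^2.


Step 1: grad = (T_d - T_surf)/d * 1000 = (342.87 - 19.771)/1219.5 * 1000 = 264.9438 deg C/km
Step 2: q = k * grad / 1000 = 3.839 * 264.9438 / 1000 = 1.0171 W/m^2
q = 1.0171 W/m^2


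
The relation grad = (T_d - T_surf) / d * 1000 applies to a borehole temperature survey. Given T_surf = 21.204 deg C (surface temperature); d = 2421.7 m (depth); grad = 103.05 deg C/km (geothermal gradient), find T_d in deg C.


T_d = T_surf + grad * d / 1000
T_d = 21.204 + 103.05 * 2421.7 / 1000
T_d = 270.76 deg C


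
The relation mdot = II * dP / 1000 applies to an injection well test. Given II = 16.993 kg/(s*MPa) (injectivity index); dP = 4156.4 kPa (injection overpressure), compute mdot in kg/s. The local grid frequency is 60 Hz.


mdot = II * dP / 1000
mdot = 16.993 * 4156.4 / 1000
mdot = 70.630 kg/s


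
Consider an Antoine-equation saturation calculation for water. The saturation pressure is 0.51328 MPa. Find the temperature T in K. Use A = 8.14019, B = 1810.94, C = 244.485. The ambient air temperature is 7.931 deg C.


T = B / (A - log10(P_sat * 760 / 0.101325)) - C
T = 1810.94 / (8.14019 - log10(0.51328 * 760 / 0.101325)) - 244.485
T = 153.1097 deg C
Convert to K: 153.1097 + 273.15 = 426.26 K
T = 426.26 K


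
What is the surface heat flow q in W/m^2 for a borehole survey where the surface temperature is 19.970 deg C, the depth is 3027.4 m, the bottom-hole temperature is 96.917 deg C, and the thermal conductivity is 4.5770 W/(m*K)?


Step 1: grad = (T_d - T_surf)/d * 1000 = (96.917 - 19.97)/3027.4 * 1000 = 25.41686 deg C/km
Step 2: q = k * grad / 1000 = 4.577 * 25.41686 / 1000 = 0.11633 W/m^2
q = 0.11633 W/m^2


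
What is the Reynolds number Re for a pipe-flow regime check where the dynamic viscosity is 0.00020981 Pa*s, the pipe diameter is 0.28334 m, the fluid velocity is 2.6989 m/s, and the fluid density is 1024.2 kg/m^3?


Re = rho * vel * D / mu
Re = 1024.2 * 2.6989 * 0.28334 / 0.00020981
Re = 3.7330e+06


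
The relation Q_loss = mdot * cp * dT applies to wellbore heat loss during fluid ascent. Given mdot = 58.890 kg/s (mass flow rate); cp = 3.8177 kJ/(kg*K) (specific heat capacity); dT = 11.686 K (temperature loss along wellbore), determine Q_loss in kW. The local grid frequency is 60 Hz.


Q_loss = mdot * cp * dT
Q_loss = 58.890 * 3.8177 * 11.686
Q_loss = 2627.3 kW


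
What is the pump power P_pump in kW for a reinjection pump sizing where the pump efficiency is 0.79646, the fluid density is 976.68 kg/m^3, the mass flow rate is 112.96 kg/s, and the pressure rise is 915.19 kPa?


P_pump = mdot * dP / (rho * eta)
P_pump = 112.96 * 915.19 / (976.68 * 0.79646)
P_pump = 132.90 kW


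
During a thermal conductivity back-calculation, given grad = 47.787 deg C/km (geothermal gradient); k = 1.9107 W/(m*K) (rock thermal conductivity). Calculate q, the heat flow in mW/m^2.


q = k * grad / 1000
q = 1.9107 * 47.787 / 1000
q = 0.09130662 W/m^2
Convert: 0.09130662 W/m^2 * 1000.0 = 91.307 mW/m^2
q = 91.307 mW/m^2


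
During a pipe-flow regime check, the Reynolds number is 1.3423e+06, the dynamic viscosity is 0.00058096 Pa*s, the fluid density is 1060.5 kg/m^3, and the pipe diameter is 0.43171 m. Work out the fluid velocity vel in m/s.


vel = Re * mu / (rho * D)
vel = 1.3423e+06 * 0.00058096 / (1060.5 * 0.43171)
vel = 1.7033 m/s


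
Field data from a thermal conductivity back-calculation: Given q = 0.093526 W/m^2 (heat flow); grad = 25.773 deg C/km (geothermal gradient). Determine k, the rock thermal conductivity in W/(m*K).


k = q / (grad / 1000)
k = 0.093526 / (25.773 / 1000)
k = 3.6288 W/(m*K)


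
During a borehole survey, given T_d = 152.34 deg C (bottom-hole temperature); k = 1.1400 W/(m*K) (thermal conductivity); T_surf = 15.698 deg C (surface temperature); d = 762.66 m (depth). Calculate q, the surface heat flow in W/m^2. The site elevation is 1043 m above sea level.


Step 1: grad = (T_d - T_surf)/d * 1000 = (152.34 - 15.698)/762.66 * 1000 = 179.1650 deg C/km
Step 2: q = k * grad / 1000 = 1.14 * 179.1650 / 1000 = 0.20425 W/m^2
q = 0.20425 W/m^2


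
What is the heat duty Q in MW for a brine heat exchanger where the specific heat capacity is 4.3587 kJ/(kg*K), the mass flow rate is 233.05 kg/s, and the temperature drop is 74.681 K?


Q = mdot * cp * dT / 1000
Q = 233.05 * 4.3587 * 74.681 / 1000
Q = 75.861 MW


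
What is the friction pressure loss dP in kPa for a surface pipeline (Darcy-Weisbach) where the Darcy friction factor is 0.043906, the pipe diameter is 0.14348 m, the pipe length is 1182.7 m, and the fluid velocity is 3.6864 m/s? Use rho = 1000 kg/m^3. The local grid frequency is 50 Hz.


dP = f * (L/D) * (rho*vel^2/2) / 1000
dP = 0.043906 * (1182.7/0.14348) * (1000*3.6864^2/2) / 1000
dP = 2459.1 kPa


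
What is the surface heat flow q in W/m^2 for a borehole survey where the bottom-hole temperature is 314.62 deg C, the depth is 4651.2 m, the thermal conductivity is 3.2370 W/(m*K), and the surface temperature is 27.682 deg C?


Step 1: grad = (T_d - T_surf)/d * 1000 = (314.62 - 27.682)/4651.2 * 1000 = 61.69118 deg C/km
Step 2: q = k * grad / 1000 = 3.237 * 61.69118 / 1000 = 0.19969 W/m^2
q = 0.19969 W/m^2


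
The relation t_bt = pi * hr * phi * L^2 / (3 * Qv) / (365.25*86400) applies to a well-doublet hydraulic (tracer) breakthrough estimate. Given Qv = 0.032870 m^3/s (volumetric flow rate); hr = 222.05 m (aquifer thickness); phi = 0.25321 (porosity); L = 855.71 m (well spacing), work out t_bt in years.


t_bt = pi * hr * phi * L^2 / (3 * Qv) / (365.25*86400)
t_bt = pi * 222.05 * 0.25321 * 855.71^2 / (3 * 0.032870) / (365.25*86400)
t_bt = 41.563 years


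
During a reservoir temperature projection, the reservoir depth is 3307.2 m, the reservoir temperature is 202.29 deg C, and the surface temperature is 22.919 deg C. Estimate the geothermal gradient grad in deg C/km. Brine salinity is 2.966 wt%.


grad = (T_res - T_surf) / d * 1000
grad = (202.29 - 22.919) / 3307.2 * 1000
grad = 54.237 deg C/km


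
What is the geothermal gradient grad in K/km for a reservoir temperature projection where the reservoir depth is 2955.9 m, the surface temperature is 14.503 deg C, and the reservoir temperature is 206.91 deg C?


grad = (T_res - T_surf) / d * 1000
grad = (206.91 - 14.503) / 2955.9 * 1000
grad = 65.09253 deg C/km
Convert: 65.09253 deg C/km * 1.0 = 65.093 K/km
grad = 65.093 K/km


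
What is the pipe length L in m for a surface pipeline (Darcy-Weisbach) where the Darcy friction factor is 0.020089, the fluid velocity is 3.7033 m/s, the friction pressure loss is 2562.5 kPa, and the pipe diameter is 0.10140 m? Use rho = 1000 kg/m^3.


L = dP*1000*D / (f*rho*vel^2/2)
L = 2562.5*1000*0.10140 / (0.020089*1000*3.7033^2/2)
L = 1886.2 m


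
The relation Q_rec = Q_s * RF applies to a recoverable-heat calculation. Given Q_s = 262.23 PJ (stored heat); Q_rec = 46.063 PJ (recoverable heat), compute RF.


RF = Q_rec / Q_s
RF = 46.063 / 262.23
RF = 0.17566


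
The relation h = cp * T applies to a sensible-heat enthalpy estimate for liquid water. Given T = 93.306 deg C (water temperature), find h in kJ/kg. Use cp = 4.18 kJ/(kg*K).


h = cp * T
h = 4.18 * 93.306
h = 390.02 kJ/kg


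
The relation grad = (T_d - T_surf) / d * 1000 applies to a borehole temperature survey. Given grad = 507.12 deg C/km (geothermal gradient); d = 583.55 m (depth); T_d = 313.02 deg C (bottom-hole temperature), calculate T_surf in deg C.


T_surf = T_d - grad * d / 1000
T_surf = 313.02 - 507.12 * 583.55 / 1000
T_surf = 17.090 deg C


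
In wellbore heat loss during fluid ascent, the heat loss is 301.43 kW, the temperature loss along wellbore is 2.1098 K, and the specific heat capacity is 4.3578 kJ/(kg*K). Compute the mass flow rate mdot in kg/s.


mdot = Q_loss / (cp * dT)
mdot = 301.43 / (4.3578 * 2.1098)
mdot = 32.785 kg/s


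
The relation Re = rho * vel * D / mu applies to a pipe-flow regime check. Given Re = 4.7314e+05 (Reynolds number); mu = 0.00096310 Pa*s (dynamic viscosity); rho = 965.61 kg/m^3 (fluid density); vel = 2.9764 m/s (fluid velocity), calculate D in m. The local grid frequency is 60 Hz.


D = Re * mu / (rho * vel)
D = 4.7314e+05 * 0.00096310 / (965.61 * 2.9764)
D = 0.15855 m


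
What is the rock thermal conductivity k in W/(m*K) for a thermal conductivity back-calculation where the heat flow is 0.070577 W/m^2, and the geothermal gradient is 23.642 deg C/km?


k = q / (grad / 1000)
k = 0.070577 / (23.642 / 1000)
k = 2.9852 W/(m*K)


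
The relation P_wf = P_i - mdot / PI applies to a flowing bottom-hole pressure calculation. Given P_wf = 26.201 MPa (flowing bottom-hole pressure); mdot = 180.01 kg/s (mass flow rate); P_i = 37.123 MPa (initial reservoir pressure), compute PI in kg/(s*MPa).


PI = mdot / (P_i - P_wf)
PI = 180.01 / (37.123 - 26.201)
PI = 16.481 kg/(s*MPa)


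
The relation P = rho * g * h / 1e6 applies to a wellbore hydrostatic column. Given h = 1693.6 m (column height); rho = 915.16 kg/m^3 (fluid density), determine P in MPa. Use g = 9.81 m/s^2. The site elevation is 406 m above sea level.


P = rho * g * h / 1e6
P = 915.16 * 9.81 * 1693.6 / 1e6
P = 15.205 MPa


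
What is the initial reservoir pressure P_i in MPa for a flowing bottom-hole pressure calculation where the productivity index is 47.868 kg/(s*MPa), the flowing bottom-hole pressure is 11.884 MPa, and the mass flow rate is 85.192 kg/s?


P_i = P_wf + mdot / PI
P_i = 11.884 + 85.192 / 47.868
P_i = 13.664 MPa


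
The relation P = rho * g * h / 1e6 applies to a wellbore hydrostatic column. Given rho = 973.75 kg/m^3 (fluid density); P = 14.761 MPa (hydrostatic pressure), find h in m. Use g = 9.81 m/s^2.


h = P * 1e6 / (g * rho)
h = 14.761 * 1e6 / (9.81 * 973.75)
h = 1545.3 m


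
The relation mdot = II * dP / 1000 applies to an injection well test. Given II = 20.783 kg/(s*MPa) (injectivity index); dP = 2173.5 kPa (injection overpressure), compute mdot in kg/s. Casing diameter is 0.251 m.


mdot = II * dP / 1000
mdot = 20.783 * 2173.5 / 1000
mdot = 45.172 kg/s


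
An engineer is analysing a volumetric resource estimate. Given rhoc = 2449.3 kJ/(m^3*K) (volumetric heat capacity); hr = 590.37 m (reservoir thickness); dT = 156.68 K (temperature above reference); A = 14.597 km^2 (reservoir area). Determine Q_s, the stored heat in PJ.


Step 1: Vr = A*1e6*hr = 14.597*1e6*590.37 = 8.617631e+09 m^3
Step 2: Q_s = Vr*rhoc*dT/1e12 = 8.617631e+09*2449.3*156.68/1e12 = 3307.1 PJ
Q_s = 3307.1 PJ


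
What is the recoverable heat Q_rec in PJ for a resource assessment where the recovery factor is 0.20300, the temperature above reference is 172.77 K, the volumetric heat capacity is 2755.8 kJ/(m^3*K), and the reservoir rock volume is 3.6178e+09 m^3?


Step 1: Q_s = Vr*rhoc*dT/1e12 = 3.6178e+09*2755.8*172.77/1e12 = 1722.505 PJ
Step 2: Q_rec = Q_s * RF = 1722.505 * 0.203 = 349.67 PJ
Q_rec = 349.67 PJ


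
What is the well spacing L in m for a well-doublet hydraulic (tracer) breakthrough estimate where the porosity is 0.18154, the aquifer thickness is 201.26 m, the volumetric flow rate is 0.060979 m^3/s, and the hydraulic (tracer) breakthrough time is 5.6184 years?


L = sqrt(t_bt*365.25*86400*3*Qv / (pi*hr*phi))
L = sqrt(5.6184*365.25*86400*3*0.060979 / (pi*201.26*0.18154))
L = 531.58 m


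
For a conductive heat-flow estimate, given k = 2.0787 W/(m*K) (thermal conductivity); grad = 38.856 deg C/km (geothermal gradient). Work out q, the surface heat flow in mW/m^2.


q = k * grad / 1000
q = 2.0787 * 38.856 / 1000
q = 0.08076997 W/m^2
Convert: 0.08076997 W/m^2 * 1000.0 = 80.770 mW/m^2
q = 80.770 mW/m^2


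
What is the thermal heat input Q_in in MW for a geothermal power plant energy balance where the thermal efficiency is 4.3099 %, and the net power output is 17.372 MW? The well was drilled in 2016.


Q_in = W_net / (eta / 100)
Q_in = 17.372 / (4.3099 / 100)
Q_in = 403.07 MW


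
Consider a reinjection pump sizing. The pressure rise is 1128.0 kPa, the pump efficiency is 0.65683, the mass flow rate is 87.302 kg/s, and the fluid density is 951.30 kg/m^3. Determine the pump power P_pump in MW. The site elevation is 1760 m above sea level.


P_pump = mdot * dP / (rho * eta)
P_pump = 87.302 * 1128.0 / (951.30 * 0.65683)
P_pump = 157.6024 kW
Convert: 157.6024 kW * 0.001 = 0.15760 MW
P_pump = 0.15760 MW


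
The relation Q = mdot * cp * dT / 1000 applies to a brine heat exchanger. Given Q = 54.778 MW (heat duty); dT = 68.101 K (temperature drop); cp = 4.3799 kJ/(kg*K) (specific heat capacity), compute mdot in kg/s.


mdot = Q * 1000 / (cp * dT)
mdot = 54.778 * 1000 / (4.3799 * 68.101)
mdot = 183.65 kg/s


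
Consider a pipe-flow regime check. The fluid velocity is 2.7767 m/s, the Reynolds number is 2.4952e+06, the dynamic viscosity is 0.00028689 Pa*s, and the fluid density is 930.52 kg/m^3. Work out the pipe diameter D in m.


D = Re * mu / (rho * vel)
D = 2.4952e+06 * 0.00028689 / (930.52 * 2.7767)
D = 0.27706 m


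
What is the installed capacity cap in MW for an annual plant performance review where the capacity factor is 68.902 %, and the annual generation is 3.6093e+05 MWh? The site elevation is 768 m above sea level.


cap = E_a / (CF/100 * 8760)
cap = 3.6093e+05 / (68.902/100 * 8760)
cap = 59.798 MW


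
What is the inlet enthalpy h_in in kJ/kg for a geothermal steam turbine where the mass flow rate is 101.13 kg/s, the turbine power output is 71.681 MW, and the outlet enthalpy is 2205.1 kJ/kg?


h_in = h_out + P * 1000 / mdot
h_in = 2205.1 + 71.681 * 1000 / 101.13
h_in = 2913.9 kJ/kg


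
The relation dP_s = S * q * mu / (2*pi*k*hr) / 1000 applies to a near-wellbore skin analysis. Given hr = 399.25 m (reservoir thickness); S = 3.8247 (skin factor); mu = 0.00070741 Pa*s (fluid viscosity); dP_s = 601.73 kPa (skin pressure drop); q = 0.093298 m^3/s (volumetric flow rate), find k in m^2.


k = S*q*mu / (2*pi*dP_s*1000*hr)
k = 3.8247*0.093298*0.00070741 / (2*pi*601.73*1000*399.25)
k = 1.6723e-13 m^2


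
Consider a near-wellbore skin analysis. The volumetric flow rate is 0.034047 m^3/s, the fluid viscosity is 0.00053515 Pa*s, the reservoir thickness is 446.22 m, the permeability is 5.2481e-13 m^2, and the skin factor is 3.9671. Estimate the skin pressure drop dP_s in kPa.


dP_s = S * q * mu / (2*pi*k*hr) / 1000
dP_s = 3.9671 * 0.034047 * 0.00053515 / (2*pi*5.2481e-13*446.22) / 1000
dP_s = 49.124 kPa


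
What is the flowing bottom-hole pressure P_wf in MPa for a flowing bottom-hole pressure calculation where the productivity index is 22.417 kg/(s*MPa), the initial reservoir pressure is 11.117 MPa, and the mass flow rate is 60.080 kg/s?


P_wf = P_i - mdot / PI
P_wf = 11.117 - 60.080 / 22.417
P_wf = 8.4369 MPa


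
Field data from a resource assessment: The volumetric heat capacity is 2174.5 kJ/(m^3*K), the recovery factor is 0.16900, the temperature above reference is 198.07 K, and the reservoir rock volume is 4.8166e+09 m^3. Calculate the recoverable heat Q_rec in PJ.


Step 1: Q_s = Vr*rhoc*dT/1e12 = 4.8166e+09*2174.5*198.07/1e12 = 2074.525 PJ
Step 2: Q_rec = Q_s * RF = 2074.525 * 0.169 = 350.59 PJ
Q_rec = 350.59 PJ


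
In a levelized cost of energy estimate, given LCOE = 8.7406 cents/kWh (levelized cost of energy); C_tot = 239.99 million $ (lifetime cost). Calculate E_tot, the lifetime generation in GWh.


E_tot = C_tot / LCOE * 100
E_tot = 239.99 / 8.7406 * 100
E_tot = 2745.7 GWh


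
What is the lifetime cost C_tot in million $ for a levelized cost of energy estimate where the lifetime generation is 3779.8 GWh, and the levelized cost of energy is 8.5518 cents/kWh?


C_tot = LCOE / 100 * E_tot
C_tot = 8.5518 / 100 * 3779.8
C_tot = 323.24 million $


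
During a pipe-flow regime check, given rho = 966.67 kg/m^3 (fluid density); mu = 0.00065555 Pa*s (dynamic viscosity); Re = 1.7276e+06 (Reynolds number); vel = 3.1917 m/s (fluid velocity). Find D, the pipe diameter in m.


D = Re * mu / (rho * vel)
D = 1.7276e+06 * 0.00065555 / (966.67 * 3.1917)
D = 0.36707 m


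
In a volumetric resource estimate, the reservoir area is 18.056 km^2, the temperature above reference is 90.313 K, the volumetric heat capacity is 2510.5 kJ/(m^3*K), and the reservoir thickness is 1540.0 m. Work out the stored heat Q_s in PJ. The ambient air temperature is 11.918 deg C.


Step 1: Vr = A*1e6*hr = 18.056*1e6*1540.0 = 2.780624e+10 m^3
Step 2: Q_s = Vr*rhoc*dT/1e12 = 2.780624e+10*2510.5*90.313/1e12 = 6304.5 PJ
Q_s = 6304.5 PJ


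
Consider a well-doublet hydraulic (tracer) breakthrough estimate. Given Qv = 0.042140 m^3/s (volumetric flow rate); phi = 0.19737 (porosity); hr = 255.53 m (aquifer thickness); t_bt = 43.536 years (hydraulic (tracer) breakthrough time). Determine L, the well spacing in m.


L = sqrt(t_bt*365.25*86400*3*Qv / (pi*hr*phi))
L = sqrt(43.536*365.25*86400*3*0.042140 / (pi*255.53*0.19737))
L = 1047.0 m


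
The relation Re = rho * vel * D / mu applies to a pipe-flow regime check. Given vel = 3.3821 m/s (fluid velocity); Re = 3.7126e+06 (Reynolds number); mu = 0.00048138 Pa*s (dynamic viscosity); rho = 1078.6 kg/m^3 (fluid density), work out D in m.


D = Re * mu / (rho * vel)
D = 3.7126e+06 * 0.00048138 / (1078.6 * 3.3821)
D = 0.48991 m


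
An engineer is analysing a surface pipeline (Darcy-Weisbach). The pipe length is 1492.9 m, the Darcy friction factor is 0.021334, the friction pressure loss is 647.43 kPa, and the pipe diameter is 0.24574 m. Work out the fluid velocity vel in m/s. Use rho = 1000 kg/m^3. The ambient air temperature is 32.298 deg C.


vel = sqrt(dP*1000*2*D / (f*L*rho))
vel = sqrt(647.43*1000*2*0.24574 / (0.021334*1492.9*1000))
vel = 3.1608 m/s


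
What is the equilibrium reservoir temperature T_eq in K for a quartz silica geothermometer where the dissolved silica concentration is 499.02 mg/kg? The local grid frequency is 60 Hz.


T_eq = 1309 / (5.19 - log10(SiO2)) - 273.15
T_eq = 1309 / (5.19 - log10(499.02)) - 273.15
T_eq = 252.1558 deg C
Convert to K: 252.1558 + 273.15 = 525.31 K
T_eq = 525.31 K


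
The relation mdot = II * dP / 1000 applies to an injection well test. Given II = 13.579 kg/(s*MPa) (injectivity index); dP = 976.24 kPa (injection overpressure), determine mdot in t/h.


mdot = II * dP / 1000
mdot = 13.579 * 976.24 / 1000
mdot = 13.25636 kg/s
Convert: 13.25636 kg/s * 3.6 = 47.723 t/h
mdot = 47.723 t/h


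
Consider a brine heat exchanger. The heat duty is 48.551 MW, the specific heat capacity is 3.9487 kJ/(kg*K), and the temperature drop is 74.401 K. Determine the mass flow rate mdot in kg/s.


mdot = Q * 1000 / (cp * dT)
mdot = 48.551 * 1000 / (3.9487 * 74.401)
mdot = 165.26 kg/s


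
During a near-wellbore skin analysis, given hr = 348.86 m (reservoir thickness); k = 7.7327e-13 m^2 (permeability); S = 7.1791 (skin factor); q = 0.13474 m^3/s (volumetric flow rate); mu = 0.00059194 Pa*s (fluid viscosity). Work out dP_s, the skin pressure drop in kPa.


dP_s = S * q * mu / (2*pi*k*hr) / 1000
dP_s = 7.1791 * 0.13474 * 0.00059194 / (2*pi*7.7327e-13*348.86) / 1000
dP_s = 337.82 kPa


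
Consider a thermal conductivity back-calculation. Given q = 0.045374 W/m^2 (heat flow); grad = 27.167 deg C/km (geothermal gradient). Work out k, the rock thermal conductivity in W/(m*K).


k = q / (grad / 1000)
k = 0.045374 / (27.167 / 1000)
k = 1.6702 W/(m*K)


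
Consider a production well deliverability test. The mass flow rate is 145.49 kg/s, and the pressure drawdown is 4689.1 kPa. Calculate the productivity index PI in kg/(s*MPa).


PI = mdot * 1000 / dP
PI = 145.49 * 1000 / 4689.1
PI = 31.027 kg/(s*MPa)


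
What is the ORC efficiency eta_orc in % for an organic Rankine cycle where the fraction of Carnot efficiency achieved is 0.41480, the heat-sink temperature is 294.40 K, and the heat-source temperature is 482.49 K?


eta_orc = (1 - Tc/Th) * f * 100
eta_orc = (1 - 294.40/482.49) * 0.41480 * 100
eta_orc = 16.170 %


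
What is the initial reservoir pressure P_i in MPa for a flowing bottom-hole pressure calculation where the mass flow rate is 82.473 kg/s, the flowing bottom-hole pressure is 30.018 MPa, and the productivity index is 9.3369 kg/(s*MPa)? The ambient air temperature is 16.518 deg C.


P_i = P_wf + mdot / PI
P_i = 30.018 + 82.473 / 9.3369
P_i = 38.851 MPa


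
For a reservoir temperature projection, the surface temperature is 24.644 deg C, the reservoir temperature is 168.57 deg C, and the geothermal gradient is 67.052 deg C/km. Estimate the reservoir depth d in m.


d = (T_res - T_surf) / grad * 1000
d = (168.57 - 24.644) / 67.052 * 1000
d = 2146.5 m


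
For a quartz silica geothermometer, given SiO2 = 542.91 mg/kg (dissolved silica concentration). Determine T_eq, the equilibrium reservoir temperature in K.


T_eq = 1309 / (5.19 - log10(SiO2)) - 273.15
T_eq = 1309 / (5.19 - log10(542.91)) - 273.15
T_eq = 259.9885 deg C
Convert to K: 259.9885 + 273.15 = 533.14 K
T_eq = 533.14 K


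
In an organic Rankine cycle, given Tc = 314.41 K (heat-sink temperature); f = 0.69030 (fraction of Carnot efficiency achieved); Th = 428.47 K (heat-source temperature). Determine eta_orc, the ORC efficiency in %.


eta_orc = (1 - Tc/Th) * f * 100
eta_orc = (1 - 314.41/428.47) * 0.69030 * 100
eta_orc = 18.376 %


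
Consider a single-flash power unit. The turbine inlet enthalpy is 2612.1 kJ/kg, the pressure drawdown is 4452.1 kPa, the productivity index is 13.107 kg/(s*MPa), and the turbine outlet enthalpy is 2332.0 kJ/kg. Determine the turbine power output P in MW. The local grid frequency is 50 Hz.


Step 1: mdot = PI * dP / 1000 = 13.107 * 4452.1 / 1000 = 58.35367 kg/s
Step 2: P = mdot*(h_in - h_out)/1000 = 58.35367*(2612.1 - 2332.0)/1000 = 16.345 MW
P = 16.345 MW


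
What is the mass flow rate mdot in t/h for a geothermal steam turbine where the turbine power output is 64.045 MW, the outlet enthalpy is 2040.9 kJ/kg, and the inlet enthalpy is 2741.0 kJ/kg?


mdot = P * 1000 / (h_in - h_out)
mdot = 64.045 * 1000 / (2741.0 - 2040.9)
mdot = 91.47979 kg/s
Convert: 91.47979 kg/s * 3.6 = 329.33 t/h
mdot = 329.33 t/h


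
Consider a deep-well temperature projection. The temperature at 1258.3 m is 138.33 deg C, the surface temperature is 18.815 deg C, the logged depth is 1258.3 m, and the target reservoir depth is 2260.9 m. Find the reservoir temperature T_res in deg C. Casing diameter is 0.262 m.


Step 1: grad = (T_d1 - T_surf)/d1 * 1000 = (138.33 - 18.815)/1258.3 * 1000 = 94.98132 deg C/km
Step 2: T_res = T_surf + grad*d2/1000 = 18.815 + 94.98132*2260.9/1000 = 233.56 deg C
T_res = 233.56 deg C


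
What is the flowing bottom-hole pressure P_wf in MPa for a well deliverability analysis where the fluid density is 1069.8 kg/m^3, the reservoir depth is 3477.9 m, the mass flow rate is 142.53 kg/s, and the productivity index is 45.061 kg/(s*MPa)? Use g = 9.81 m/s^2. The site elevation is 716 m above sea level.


Step 1: P_i = rho*g*h/1e6 = 1069.8*9.81*3477.9/1e6 = 36.49965 MPa
Step 2: P_wf = P_i - mdot/PI = 36.49965 - 142.53/45.061 = 33.337 MPa
P_wf = 33.337 MPa


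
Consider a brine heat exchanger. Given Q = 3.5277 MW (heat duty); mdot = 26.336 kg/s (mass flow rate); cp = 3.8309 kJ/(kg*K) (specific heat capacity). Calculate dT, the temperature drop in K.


dT = Q * 1000 / (mdot * cp)
dT = 3.5277 * 1000 / (26.336 * 3.8309)
dT = 34.966 K


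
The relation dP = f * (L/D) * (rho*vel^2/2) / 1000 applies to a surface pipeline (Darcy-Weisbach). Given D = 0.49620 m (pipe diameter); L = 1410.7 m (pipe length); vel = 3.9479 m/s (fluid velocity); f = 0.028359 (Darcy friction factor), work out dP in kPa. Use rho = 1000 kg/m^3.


dP = f * (L/D) * (rho*vel^2/2) / 1000
dP = 0.028359 * (1410.7/0.49620) * (1000*3.9479^2/2) / 1000
dP = 628.31 kPa


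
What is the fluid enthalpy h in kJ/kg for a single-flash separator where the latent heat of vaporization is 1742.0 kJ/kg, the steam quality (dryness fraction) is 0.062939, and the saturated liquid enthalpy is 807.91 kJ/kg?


h = hf + x * hfg
h = 807.91 + 0.062939 * 1742.0
h = 917.55 kJ/kg


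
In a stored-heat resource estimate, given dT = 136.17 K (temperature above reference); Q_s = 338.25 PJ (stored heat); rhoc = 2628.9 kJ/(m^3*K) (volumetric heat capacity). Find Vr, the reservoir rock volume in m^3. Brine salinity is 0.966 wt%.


Vr = Q_s * 1e12 / (rhoc * dT)
Vr = 338.25 * 1e12 / (2628.9 * 136.17)
Vr = 9.4489e+08 m^3
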